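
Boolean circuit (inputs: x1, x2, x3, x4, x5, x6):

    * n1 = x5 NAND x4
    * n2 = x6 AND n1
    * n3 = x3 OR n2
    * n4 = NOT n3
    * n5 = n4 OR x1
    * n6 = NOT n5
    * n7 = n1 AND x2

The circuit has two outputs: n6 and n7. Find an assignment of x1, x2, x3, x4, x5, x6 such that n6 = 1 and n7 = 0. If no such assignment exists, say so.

x1=0 x2=1 x3=1 x4=1 x5=1 x6=0

Check with x1=0 x2=1 x3=1 x4=1 x5=1 x6=0:
n1 = x5 NAND x4 = 1 NAND 1 = 0
n2 = x6 AND n1 = 0 AND 0 = 0
n3 = x3 OR n2 = 1 OR 0 = 1
n4 = NOT n3 = NOT 1 = 0
n5 = n4 OR x1 = 0 OR 0 = 0
n6 = NOT n5 = NOT 0 = 1
n7 = n1 AND x2 = 0 AND 1 = 0
So n6 = 1 and n7 = 0.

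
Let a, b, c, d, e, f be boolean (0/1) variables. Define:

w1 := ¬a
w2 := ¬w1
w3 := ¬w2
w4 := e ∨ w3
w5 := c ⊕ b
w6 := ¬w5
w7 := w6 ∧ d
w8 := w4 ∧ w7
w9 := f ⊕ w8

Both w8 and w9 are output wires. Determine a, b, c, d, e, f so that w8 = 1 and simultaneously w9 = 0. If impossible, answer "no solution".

Check with a=1, b=0, c=0, d=1, e=1, f=1:
w1 = ¬a = ¬1 = 0
w2 = ¬w1 = ¬0 = 1
w3 = ¬w2 = ¬1 = 0
w4 = e ∨ w3 = 1 ∨ 0 = 1
w5 = c ⊕ b = 0 ⊕ 0 = 0
w6 = ¬w5 = ¬0 = 1
w7 = w6 ∧ d = 1 ∧ 1 = 1
w8 = w4 ∧ w7 = 1 ∧ 1 = 1
w9 = f ⊕ w8 = 1 ⊕ 1 = 0
So w8 = 1 and w9 = 0.

a=1, b=0, c=0, d=1, e=1, f=1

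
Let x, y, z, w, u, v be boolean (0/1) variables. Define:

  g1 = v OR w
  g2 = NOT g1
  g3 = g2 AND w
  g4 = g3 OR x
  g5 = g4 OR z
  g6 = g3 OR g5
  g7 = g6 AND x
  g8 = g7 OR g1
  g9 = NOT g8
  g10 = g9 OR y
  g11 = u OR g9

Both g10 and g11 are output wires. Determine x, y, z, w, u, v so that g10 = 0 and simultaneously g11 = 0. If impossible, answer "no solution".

x=0, y=0, z=1, w=0, u=0, v=1

Check with x=0, y=0, z=1, w=0, u=0, v=1:
g1 = v OR w = 1 OR 0 = 1
g2 = NOT g1 = NOT 1 = 0
g3 = g2 AND w = 0 AND 0 = 0
g4 = g3 OR x = 0 OR 0 = 0
g5 = g4 OR z = 0 OR 1 = 1
g6 = g3 OR g5 = 0 OR 1 = 1
g7 = g6 AND x = 1 AND 0 = 0
g8 = g7 OR g1 = 0 OR 1 = 1
g9 = NOT g8 = NOT 1 = 0
g10 = g9 OR y = 0 OR 0 = 0
g11 = u OR g9 = 0 OR 0 = 0
So g10 = 0 and g11 = 0.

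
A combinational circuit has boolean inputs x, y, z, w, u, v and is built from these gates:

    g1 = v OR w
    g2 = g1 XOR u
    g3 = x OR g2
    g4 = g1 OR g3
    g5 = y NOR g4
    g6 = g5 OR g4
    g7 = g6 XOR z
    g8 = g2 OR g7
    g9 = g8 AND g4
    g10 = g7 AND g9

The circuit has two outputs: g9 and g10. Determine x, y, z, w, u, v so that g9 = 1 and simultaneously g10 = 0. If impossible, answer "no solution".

x=0 y=0 z=1 w=1 u=0 v=1

Check with x=0 y=0 z=1 w=1 u=0 v=1:
g1 = v OR w = 1 OR 1 = 1
g2 = g1 XOR u = 1 XOR 0 = 1
g3 = x OR g2 = 0 OR 1 = 1
g4 = g1 OR g3 = 1 OR 1 = 1
g5 = y NOR g4 = 0 NOR 1 = 0
g6 = g5 OR g4 = 0 OR 1 = 1
g7 = g6 XOR z = 1 XOR 1 = 0
g8 = g2 OR g7 = 1 OR 0 = 1
g9 = g8 AND g4 = 1 AND 1 = 1
g10 = g7 AND g9 = 0 AND 1 = 0
So g9 = 1 and g10 = 0.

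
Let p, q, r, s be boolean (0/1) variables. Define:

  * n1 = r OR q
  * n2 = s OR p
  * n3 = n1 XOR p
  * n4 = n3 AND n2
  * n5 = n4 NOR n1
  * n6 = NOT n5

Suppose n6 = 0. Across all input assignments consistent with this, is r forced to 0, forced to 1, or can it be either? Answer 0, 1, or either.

n6 = NOT n5 must be 0, so n5 = 1.
n5 = n4 NOR n1 must be 1, so both n4 = 0 and n1 = 0.
n4 = n3 AND n2 must be 0, so at least one of n3, n2 is 0.
Every assignment with n6 = 0 has r = 0; there are 2 such assignment(s).
  p=0, q=0, r=0, s=0
  p=0, q=0, r=0, s=1

0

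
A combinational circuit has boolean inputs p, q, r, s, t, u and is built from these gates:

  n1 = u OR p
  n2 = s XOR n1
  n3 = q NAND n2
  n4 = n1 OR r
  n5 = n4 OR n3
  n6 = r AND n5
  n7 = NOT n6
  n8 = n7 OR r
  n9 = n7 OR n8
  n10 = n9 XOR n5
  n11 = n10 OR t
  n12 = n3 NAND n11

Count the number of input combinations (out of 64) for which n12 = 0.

n12 = n3 NAND n11 must be 0, so both n3 = 1 and n11 = 1.
Enumerating the 64 input combinations, 24 give n12 = 0 and 40 give n12 = 1.

24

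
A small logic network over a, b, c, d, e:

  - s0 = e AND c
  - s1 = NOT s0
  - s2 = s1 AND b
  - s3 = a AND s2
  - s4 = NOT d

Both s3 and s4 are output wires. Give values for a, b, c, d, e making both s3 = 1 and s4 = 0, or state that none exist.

Check with a=1, b=1, c=1, d=1, e=0:
s0 = e AND c = 0 AND 1 = 0
s1 = NOT s0 = NOT 0 = 1
s2 = s1 AND b = 1 AND 1 = 1
s3 = a AND s2 = 1 AND 1 = 1
s4 = NOT d = NOT 1 = 0
So s3 = 1 and s4 = 0.

a=1, b=1, c=1, d=1, e=0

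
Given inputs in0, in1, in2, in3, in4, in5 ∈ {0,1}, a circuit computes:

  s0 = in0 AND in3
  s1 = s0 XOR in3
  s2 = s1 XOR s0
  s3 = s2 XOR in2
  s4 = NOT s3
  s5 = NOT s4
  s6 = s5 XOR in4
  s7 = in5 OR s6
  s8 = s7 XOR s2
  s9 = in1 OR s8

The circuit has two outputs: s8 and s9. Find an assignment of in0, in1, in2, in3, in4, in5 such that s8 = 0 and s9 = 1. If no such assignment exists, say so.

in0=1 in1=1 in2=1 in3=0 in4=1 in5=0

Check with in0=1 in1=1 in2=1 in3=0 in4=1 in5=0:
s0 = in0 AND in3 = 1 AND 0 = 0
s1 = s0 XOR in3 = 0 XOR 0 = 0
s2 = s1 XOR s0 = 0 XOR 0 = 0
s3 = s2 XOR in2 = 0 XOR 1 = 1
s4 = NOT s3 = NOT 1 = 0
s5 = NOT s4 = NOT 0 = 1
s6 = s5 XOR in4 = 1 XOR 1 = 0
s7 = in5 OR s6 = 0 OR 0 = 0
s8 = s7 XOR s2 = 0 XOR 0 = 0
s9 = in1 OR s8 = 1 OR 0 = 1
So s8 = 0 and s9 = 1.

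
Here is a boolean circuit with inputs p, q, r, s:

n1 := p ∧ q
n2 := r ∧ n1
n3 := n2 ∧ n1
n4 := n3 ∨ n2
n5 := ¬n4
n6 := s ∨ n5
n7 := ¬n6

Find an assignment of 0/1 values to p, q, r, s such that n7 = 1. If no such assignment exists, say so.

p=1 q=1 r=1 s=0

n7 = ¬n6 must be 1, so n6 = 0.
n6 = s ∨ n5 must be 0, so both s = 0 and n5 = 0.
Check with p=1 q=1 r=1 s=0:
n1 = p ∧ q = 1 ∧ 1 = 1
n2 = r ∧ n1 = 1 ∧ 1 = 1
n3 = n2 ∧ n1 = 1 ∧ 1 = 1
n4 = n3 ∨ n2 = 1 ∨ 1 = 1
n5 = ¬n4 = ¬1 = 0
n6 = s ∨ n5 = 0 ∨ 0 = 0
n7 = ¬n6 = ¬0 = 1
So n7 = 1 as required.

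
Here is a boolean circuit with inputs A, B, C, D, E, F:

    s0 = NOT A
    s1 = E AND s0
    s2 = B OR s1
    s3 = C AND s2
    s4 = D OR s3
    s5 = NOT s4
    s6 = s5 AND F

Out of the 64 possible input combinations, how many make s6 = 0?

53

s6 = s5 AND F must be 0, so at least one of s5, F is 0.
Enumerating the 64 input combinations, 53 give s6 = 0 and 11 give s6 = 1.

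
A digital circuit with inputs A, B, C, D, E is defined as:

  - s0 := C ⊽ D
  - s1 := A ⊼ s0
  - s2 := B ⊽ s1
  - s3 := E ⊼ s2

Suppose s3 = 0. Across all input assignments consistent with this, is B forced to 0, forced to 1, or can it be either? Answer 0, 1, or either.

s3 = E ⊼ s2 must be 0, so both E = 1 and s2 = 1.
Every assignment with s3 = 0 has B = 0; there are 1 such assignment(s).
  A=1, B=0, C=0, D=0, E=1

0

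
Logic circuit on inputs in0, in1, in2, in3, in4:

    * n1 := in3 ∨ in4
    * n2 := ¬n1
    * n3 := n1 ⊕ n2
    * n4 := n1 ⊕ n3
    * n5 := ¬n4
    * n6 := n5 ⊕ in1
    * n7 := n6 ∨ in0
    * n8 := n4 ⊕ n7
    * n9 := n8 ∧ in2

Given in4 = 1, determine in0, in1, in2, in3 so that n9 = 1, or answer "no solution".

in0=0, in1=0, in2=1, in3=1

n9 = n8 ∧ in2 must be 1, so both n8 = 1 and in2 = 1.
Check with in4 = 1 and in0=0, in1=0, in2=1, in3=1:
n1 = in3 ∨ in4 = 1 ∨ 1 = 1
n2 = ¬n1 = ¬1 = 0
n3 = n1 ⊕ n2 = 1 ⊕ 0 = 1
n4 = n1 ⊕ n3 = 1 ⊕ 1 = 0
n5 = ¬n4 = ¬0 = 1
n6 = n5 ⊕ in1 = 1 ⊕ 0 = 1
n7 = n6 ∨ in0 = 1 ∨ 0 = 1
n8 = n4 ⊕ n7 = 0 ⊕ 1 = 1
n9 = n8 ∧ in2 = 1 ∧ 1 = 1
So n9 = 1.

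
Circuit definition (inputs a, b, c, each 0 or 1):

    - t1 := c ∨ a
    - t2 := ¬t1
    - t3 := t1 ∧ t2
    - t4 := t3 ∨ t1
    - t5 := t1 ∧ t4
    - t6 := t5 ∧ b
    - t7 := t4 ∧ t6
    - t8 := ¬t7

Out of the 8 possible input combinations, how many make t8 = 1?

5

t8 = ¬t7 must be 1, so t7 = 0.
Satisfying assignments:
  a=0, b=0, c=0
  a=0, b=0, c=1
  a=0, b=1, c=0
  a=1, b=0, c=0
  a=1, b=0, c=1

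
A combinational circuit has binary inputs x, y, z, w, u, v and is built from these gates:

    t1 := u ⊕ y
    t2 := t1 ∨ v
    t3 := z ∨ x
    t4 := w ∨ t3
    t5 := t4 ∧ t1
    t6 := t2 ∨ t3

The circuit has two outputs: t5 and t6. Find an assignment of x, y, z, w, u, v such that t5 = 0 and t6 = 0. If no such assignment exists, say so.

Check with x=0 y=0 z=0 w=1 u=0 v=0:
t1 = u ⊕ y = 0 ⊕ 0 = 0
t2 = t1 ∨ v = 0 ∨ 0 = 0
t3 = z ∨ x = 0 ∨ 0 = 0
t4 = w ∨ t3 = 1 ∨ 0 = 1
t5 = t4 ∧ t1 = 1 ∧ 0 = 0
t6 = t2 ∨ t3 = 0 ∨ 0 = 0
So t5 = 0 and t6 = 0.

x=0 y=0 z=0 w=1 u=0 v=0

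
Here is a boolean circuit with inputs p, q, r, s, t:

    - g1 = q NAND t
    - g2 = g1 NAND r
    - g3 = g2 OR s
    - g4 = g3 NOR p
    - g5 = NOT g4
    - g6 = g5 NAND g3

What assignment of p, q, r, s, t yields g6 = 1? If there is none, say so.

g6 = g5 NAND g3 must be 1, so at least one of g5, g3 is 0.
Check with p=0 q=0 r=1 s=0 t=0:
g1 = q NAND t = 0 NAND 0 = 1
g2 = g1 NAND r = 1 NAND 1 = 0
g3 = g2 OR s = 0 OR 0 = 0
g4 = g3 NOR p = 0 NOR 0 = 1
g5 = NOT g4 = NOT 1 = 0
g6 = g5 NAND g3 = 0 NAND 0 = 1
So g6 = 1 as required.

p=0 q=0 r=1 s=0 t=0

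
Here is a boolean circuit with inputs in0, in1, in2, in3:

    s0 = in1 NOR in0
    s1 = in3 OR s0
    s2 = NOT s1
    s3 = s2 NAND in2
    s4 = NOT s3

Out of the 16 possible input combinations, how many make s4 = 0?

13

s4 = NOT s3 must be 0, so s3 = 1.
Enumerating the 16 input combinations, 13 give s4 = 0 and 3 give s4 = 1.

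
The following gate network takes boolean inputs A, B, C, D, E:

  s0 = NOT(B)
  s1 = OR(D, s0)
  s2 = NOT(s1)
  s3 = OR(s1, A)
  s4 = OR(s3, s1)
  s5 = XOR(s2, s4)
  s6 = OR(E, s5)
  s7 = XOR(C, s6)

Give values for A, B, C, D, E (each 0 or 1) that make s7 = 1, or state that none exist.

A=1 B=0 C=0 D=0 E=0

s7 = XOR(C, s6) must be 1, so C and s6 differ.
Check with A=1 B=0 C=0 D=0 E=0:
s0 = NOT(B) = NOT 0 = 1
s1 = OR(D, s0) = OR(0, 1) = 1
s2 = NOT(s1) = NOT 1 = 0
s3 = OR(s1, A) = OR(1, 1) = 1
s4 = OR(s3, s1) = OR(1, 1) = 1
s5 = XOR(s2, s4) = XOR(0, 1) = 1
s6 = OR(E, s5) = OR(0, 1) = 1
s7 = XOR(C, s6) = XOR(0, 1) = 1
So s7 = 1 as required.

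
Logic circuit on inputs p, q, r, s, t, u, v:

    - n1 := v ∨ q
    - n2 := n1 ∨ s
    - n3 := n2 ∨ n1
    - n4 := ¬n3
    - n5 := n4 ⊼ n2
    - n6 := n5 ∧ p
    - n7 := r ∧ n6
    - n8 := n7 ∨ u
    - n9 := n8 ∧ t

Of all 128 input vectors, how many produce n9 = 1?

n9 = n8 ∧ t must be 1, so both n8 = 1 and t = 1.
n8 = n7 ∨ u must be 1, so at least one of n7, u is 1.
Enumerating the 128 input combinations, 40 give n9 = 1 and 88 give n9 = 0.

40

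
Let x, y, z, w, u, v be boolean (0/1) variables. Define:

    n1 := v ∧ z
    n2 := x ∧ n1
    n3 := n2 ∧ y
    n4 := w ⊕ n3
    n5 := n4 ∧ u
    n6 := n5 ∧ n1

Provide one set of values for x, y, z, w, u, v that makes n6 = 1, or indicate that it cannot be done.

n6 = n5 ∧ n1 must be 1, so both n5 = 1 and n1 = 1.
n5 = n4 ∧ u must be 1, so both n4 = 1 and u = 1.
n1 = v ∧ z must be 1, so both v = 1 and z = 1.
Check with x=0, y=1, z=1, w=1, u=1, v=1:
n1 = v ∧ z = 1 ∧ 1 = 1
n2 = x ∧ n1 = 0 ∧ 1 = 0
n3 = n2 ∧ y = 0 ∧ 1 = 0
n4 = w ⊕ n3 = 1 ⊕ 0 = 1
n5 = n4 ∧ u = 1 ∧ 1 = 1
n6 = n5 ∧ n1 = 1 ∧ 1 = 1
So n6 = 1 as required.

x=0, y=1, z=1, w=1, u=1, v=1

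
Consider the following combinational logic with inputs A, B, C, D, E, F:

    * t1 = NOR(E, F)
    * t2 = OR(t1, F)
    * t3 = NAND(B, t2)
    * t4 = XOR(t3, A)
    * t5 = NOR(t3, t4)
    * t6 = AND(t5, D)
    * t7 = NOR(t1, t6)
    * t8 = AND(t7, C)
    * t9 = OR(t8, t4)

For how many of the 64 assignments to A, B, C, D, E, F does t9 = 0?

t9 = OR(t8, t4) must be 0, so both t8 = 0 and t4 = 0.
Enumerating the 64 input combinations, 22 give t9 = 0 and 42 give t9 = 1.

22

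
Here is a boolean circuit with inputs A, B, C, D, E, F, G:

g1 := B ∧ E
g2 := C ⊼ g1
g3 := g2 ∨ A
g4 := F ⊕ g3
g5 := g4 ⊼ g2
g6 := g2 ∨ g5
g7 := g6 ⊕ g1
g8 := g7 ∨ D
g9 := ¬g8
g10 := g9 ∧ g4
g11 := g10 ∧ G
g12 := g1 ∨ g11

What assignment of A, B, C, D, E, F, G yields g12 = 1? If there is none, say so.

Check with A=0 B=1 C=1 D=1 E=1 F=1 G=0:
g1 = B ∧ E = 1 ∧ 1 = 1
g2 = C ⊼ g1 = 1 ⊼ 1 = 0
g3 = g2 ∨ A = 0 ∨ 0 = 0
g4 = F ⊕ g3 = 1 ⊕ 0 = 1
g5 = g4 ⊼ g2 = 1 ⊼ 0 = 1
g6 = g2 ∨ g5 = 0 ∨ 1 = 1
g7 = g6 ⊕ g1 = 1 ⊕ 1 = 0
g8 = g7 ∨ D = 0 ∨ 1 = 1
g9 = ¬g8 = ¬1 = 0
g10 = g9 ∧ g4 = 0 ∧ 1 = 0
g11 = g10 ∧ G = 0 ∧ 0 = 0
g12 = g1 ∨ g11 = 1 ∨ 0 = 1
So g12 = 1 as required.

A=0 B=1 C=1 D=1 E=1 F=1 G=0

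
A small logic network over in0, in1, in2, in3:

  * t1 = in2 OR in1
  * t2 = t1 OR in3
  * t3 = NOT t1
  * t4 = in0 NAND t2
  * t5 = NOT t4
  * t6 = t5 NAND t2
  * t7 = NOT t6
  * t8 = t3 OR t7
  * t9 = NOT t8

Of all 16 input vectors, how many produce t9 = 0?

t9 = NOT t8 must be 0, so t8 = 1.
t8 = t3 OR t7 must be 1, so at least one of t3, t7 is 1.
Enumerating the 16 input combinations, 10 give t9 = 0 and 6 give t9 = 1.

10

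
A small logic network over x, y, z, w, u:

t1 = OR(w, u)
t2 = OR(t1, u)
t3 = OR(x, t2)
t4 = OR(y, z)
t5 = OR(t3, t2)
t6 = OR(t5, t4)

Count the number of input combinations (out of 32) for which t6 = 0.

t6 = OR(t5, t4) must be 0, so both t5 = 0 and t4 = 0.
Enumerating the 32 input combinations, 1 give t6 = 0 and 31 give t6 = 1.

1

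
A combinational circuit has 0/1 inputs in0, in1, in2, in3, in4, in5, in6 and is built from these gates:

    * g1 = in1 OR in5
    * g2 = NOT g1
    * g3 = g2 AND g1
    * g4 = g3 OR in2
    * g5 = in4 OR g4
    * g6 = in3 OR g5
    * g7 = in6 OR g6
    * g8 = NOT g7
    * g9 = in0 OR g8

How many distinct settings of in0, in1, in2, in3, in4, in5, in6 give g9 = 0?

60

g9 = in0 OR g8 must be 0, so both in0 = 0 and g8 = 0.
g8 = NOT g7 must be 0, so g7 = 1.
g7 = in6 OR g6 must be 1, so at least one of in6, g6 is 1.
Enumerating the 128 input combinations, 60 give g9 = 0 and 68 give g9 = 1.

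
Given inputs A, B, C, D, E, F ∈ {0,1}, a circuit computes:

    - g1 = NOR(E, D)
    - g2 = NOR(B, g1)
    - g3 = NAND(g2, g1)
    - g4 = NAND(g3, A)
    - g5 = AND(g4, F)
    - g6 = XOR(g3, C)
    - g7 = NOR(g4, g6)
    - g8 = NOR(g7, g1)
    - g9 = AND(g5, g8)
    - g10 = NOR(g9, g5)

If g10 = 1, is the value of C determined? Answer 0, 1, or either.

either

Both values of C occur among assignments with g10 = 1:
  C=0: A=0, B=0, C=0, D=0, E=0, F=0
  C=1: A=0, B=0, C=1, D=0, E=0, F=0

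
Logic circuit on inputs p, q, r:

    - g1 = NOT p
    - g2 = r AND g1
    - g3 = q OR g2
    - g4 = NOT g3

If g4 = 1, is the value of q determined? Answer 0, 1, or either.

0

g4 = NOT g3 must be 1, so g3 = 0.
g3 = q OR g2 must be 0, so both q = 0 and g2 = 0.
g2 = r AND g1 must be 0, so at least one of r, g1 is 0.
Every assignment with g4 = 1 has q = 0; there are 3 such assignment(s).
  p=0, q=0, r=0
  p=1, q=0, r=0
  p=1, q=0, r=1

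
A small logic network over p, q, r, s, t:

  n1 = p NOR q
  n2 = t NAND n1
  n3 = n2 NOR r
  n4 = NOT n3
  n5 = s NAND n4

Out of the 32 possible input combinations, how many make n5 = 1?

17

n5 = s NAND n4 must be 1, so at least one of s, n4 is 0.
Enumerating the 32 input combinations, 17 give n5 = 1 and 15 give n5 = 0.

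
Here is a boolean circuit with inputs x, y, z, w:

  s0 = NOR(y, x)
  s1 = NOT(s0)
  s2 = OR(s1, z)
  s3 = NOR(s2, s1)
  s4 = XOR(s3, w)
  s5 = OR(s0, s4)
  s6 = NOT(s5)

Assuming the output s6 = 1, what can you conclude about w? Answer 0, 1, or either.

s6 = NOT(s5) must be 1, so s5 = 0.
Every assignment with s6 = 1 has w = 0; there are 6 such assignment(s).

0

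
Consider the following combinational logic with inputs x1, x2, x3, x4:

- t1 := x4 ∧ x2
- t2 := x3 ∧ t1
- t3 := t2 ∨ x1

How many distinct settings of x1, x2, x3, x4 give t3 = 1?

9

t3 = t2 ∨ x1 must be 1, so at least one of t2, x1 is 1.
Enumerating the 16 input combinations, 9 give t3 = 1 and 7 give t3 = 0.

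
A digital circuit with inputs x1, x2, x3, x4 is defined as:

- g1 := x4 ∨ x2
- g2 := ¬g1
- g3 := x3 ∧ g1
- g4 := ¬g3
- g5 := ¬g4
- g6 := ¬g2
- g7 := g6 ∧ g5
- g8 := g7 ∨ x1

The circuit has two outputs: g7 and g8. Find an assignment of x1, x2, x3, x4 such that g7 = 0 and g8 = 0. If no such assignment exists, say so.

Check with x1=0 x2=0 x3=1 x4=0:
g1 = x4 ∨ x2 = 0 ∨ 0 = 0
g2 = ¬g1 = ¬0 = 1
g3 = x3 ∧ g1 = 1 ∧ 0 = 0
g4 = ¬g3 = ¬0 = 1
g5 = ¬g4 = ¬1 = 0
g6 = ¬g2 = ¬1 = 0
g7 = g6 ∧ g5 = 0 ∧ 0 = 0
g8 = g7 ∨ x1 = 0 ∨ 0 = 0
So g7 = 0 and g8 = 0.

x1=0 x2=0 x3=1 x4=0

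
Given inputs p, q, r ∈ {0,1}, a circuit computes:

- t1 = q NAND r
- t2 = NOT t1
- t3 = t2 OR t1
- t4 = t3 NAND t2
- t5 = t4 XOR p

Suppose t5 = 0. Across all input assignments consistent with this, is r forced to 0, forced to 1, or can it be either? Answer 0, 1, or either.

Both values of r occur among assignments with t5 = 0:
  r=0: p=1, q=0, r=0
  r=1: p=0, q=1, r=1

either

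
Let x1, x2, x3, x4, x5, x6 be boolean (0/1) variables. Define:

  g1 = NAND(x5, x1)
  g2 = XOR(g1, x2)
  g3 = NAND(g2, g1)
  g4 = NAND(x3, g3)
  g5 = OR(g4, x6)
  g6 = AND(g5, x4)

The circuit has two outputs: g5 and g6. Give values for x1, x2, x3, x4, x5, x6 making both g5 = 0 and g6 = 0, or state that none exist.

x1=1 x2=1 x3=1 x4=0 x5=1 x6=0

Check with x1=1 x2=1 x3=1 x4=0 x5=1 x6=0:
g1 = NAND(x5, x1) = NAND(1, 1) = 0
g2 = XOR(g1, x2) = XOR(0, 1) = 1
g3 = NAND(g2, g1) = NAND(1, 0) = 1
g4 = NAND(x3, g3) = NAND(1, 1) = 0
g5 = OR(g4, x6) = OR(0, 0) = 0
g6 = AND(g5, x4) = AND(0, 0) = 0
So g5 = 0 and g6 = 0.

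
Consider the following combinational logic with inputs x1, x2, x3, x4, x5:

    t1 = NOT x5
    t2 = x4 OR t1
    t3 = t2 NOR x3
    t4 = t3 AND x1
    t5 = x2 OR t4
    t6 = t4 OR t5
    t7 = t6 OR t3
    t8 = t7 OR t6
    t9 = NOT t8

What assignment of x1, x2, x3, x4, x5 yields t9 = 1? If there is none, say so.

x1=0, x2=0, x3=1, x4=0, x5=1

t9 = NOT t8 must be 1, so t8 = 0.
Check with x1=0, x2=0, x3=1, x4=0, x5=1:
t1 = NOT x5 = NOT 1 = 0
t2 = x4 OR t1 = 0 OR 0 = 0
t3 = t2 NOR x3 = 0 NOR 1 = 0
t4 = t3 AND x1 = 0 AND 0 = 0
t5 = x2 OR t4 = 0 OR 0 = 0
t6 = t4 OR t5 = 0 OR 0 = 0
t7 = t6 OR t3 = 0 OR 0 = 0
t8 = t7 OR t6 = 0 OR 0 = 0
t9 = NOT t8 = NOT 0 = 1
So t9 = 1 as required.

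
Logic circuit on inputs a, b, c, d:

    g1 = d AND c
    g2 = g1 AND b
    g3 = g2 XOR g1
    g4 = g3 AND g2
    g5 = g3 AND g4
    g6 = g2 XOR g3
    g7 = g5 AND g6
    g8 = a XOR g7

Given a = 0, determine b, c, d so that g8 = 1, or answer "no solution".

With a = 0 fixed, none of the 8 settings of b, c, d give g8 = 1.
For example, with b=0, c=1, d=1:
g1 = d AND c = 1 AND 1 = 1
g2 = g1 AND b = 1 AND 0 = 0
g3 = g2 XOR g1 = 0 XOR 1 = 1
g4 = g3 AND g2 = 1 AND 0 = 0
g5 = g3 AND g4 = 1 AND 0 = 0
g6 = g2 XOR g3 = 0 XOR 1 = 1
g7 = g5 AND g6 = 0 AND 1 = 0
g8 = a XOR g7 = 0 XOR 0 = 0
giving g8 = 0 ≠ 1.

no solution exists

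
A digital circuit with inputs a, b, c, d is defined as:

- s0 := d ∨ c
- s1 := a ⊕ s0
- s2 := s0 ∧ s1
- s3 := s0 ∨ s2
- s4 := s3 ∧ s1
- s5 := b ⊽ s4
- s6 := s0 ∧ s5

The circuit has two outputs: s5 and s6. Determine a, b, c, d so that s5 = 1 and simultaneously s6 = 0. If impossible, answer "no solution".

Check with a=1, b=0, c=0, d=0:
s0 = d ∨ c = 0 ∨ 0 = 0
s1 = a ⊕ s0 = 1 ⊕ 0 = 1
s2 = s0 ∧ s1 = 0 ∧ 1 = 0
s3 = s0 ∨ s2 = 0 ∨ 0 = 0
s4 = s3 ∧ s1 = 0 ∧ 1 = 0
s5 = b ⊽ s4 = 0 ⊽ 0 = 1
s6 = s0 ∧ s5 = 0 ∧ 1 = 0
So s5 = 1 and s6 = 0.

a=1, b=0, c=0, d=0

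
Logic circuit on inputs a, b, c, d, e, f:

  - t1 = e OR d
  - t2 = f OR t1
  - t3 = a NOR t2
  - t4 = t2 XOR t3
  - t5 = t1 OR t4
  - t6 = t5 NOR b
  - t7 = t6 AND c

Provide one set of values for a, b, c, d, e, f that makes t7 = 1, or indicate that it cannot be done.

a=1 b=0 c=1 d=0 e=0 f=0

t7 = t6 AND c must be 1, so both t6 = 1 and c = 1.
t6 = t5 NOR b must be 1, so both t5 = 0 and b = 0.
t5 = t1 OR t4 must be 0, so both t1 = 0 and t4 = 0.
Check with a=1 b=0 c=1 d=0 e=0 f=0:
t1 = e OR d = 0 OR 0 = 0
t2 = f OR t1 = 0 OR 0 = 0
t3 = a NOR t2 = 1 NOR 0 = 0
t4 = t2 XOR t3 = 0 XOR 0 = 0
t5 = t1 OR t4 = 0 OR 0 = 0
t6 = t5 NOR b = 0 NOR 0 = 1
t7 = t6 AND c = 1 AND 1 = 1
So t7 = 1 as required.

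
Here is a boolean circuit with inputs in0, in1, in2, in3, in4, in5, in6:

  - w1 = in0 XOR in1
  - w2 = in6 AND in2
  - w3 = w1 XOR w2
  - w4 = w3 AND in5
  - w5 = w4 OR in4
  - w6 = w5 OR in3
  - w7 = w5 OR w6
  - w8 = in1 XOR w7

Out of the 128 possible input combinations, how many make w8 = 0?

w8 = in1 XOR w7 must be 0, so in1 and w7 are equal.
Enumerating the 128 input combinations, 64 give w8 = 0 and 64 give w8 = 1.

64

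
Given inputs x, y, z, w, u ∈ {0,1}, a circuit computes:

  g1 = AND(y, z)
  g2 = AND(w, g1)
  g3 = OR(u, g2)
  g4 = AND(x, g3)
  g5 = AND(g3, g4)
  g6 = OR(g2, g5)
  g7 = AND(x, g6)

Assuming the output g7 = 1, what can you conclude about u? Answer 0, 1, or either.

Both values of u occur among assignments with g7 = 1:
  u=0: x=1, y=1, z=1, w=1, u=0
  u=1: x=1, y=0, z=0, w=0, u=1

either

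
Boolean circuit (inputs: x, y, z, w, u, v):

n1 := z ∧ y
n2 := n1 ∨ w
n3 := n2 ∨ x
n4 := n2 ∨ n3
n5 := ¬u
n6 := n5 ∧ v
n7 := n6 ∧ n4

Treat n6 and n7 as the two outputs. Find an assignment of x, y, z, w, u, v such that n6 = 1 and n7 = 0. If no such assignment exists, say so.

Check with x=0 y=0 z=0 w=0 u=0 v=1:
n1 = z ∧ y = 0 ∧ 0 = 0
n2 = n1 ∨ w = 0 ∨ 0 = 0
n3 = n2 ∨ x = 0 ∨ 0 = 0
n4 = n2 ∨ n3 = 0 ∨ 0 = 0
n5 = ¬u = ¬0 = 1
n6 = n5 ∧ v = 1 ∧ 1 = 1
n7 = n6 ∧ n4 = 1 ∧ 0 = 0
So n6 = 1 and n7 = 0.

x=0 y=0 z=0 w=0 u=0 v=1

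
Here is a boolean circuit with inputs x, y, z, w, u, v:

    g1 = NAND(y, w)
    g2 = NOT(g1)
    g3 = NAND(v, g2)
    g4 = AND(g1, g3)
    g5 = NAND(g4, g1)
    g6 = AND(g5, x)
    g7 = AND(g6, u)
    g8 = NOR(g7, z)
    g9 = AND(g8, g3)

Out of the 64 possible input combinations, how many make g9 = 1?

27

g9 = AND(g8, g3) must be 1, so both g8 = 1 and g3 = 1.
g8 = NOR(g7, z) must be 1, so both g7 = 0 and z = 0.
Enumerating the 64 input combinations, 27 give g9 = 1 and 37 give g9 = 0.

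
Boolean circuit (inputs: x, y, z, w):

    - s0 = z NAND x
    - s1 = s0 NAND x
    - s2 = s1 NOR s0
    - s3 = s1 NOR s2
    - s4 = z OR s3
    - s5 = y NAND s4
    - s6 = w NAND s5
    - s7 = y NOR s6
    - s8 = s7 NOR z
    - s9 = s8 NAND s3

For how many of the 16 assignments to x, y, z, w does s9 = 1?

13

s9 = s8 NAND s3 must be 1, so at least one of s8, s3 is 0.
Enumerating the 16 input combinations, 13 give s9 = 1 and 3 give s9 = 0.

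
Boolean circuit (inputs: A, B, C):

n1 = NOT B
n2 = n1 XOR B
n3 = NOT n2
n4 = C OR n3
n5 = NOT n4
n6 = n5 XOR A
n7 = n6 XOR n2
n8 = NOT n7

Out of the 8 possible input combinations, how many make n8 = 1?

n8 = NOT n7 must be 1, so n7 = 0.
n7 = n6 XOR n2 must be 0, so n6 and n2 are equal.
Satisfying assignments:
  A=0, B=0, C=0
  A=0, B=1, C=0
  A=1, B=0, C=1
  A=1, B=1, C=1

4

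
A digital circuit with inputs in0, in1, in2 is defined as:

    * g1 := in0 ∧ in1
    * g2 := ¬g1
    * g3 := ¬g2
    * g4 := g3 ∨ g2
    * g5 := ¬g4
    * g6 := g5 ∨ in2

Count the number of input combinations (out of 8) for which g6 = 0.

4

g6 = g5 ∨ in2 must be 0, so both g5 = 0 and in2 = 0.
Satisfying assignments:
  in0=0, in1=0, in2=0
  in0=0, in1=1, in2=0
  in0=1, in1=0, in2=0
  in0=1, in1=1, in2=0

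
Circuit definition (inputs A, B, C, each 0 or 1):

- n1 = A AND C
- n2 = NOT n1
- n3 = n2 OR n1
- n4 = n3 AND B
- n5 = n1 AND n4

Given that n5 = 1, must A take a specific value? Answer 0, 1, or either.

n5 = n1 AND n4 must be 1, so both n1 = 1 and n4 = 1.
Every assignment with n5 = 1 has A = 1; there are 1 such assignment(s).
  A=1, B=1, C=1

1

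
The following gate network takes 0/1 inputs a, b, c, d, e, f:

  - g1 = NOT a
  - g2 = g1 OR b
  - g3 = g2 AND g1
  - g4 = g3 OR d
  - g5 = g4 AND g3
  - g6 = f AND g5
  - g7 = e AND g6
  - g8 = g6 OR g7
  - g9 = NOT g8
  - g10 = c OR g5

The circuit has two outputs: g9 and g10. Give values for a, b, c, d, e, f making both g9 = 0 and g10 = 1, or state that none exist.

a=0 b=0 c=1 d=0 e=1 f=1

Check with a=0 b=0 c=1 d=0 e=1 f=1:
g1 = NOT a = NOT 0 = 1
g2 = g1 OR b = 1 OR 0 = 1
g3 = g2 AND g1 = 1 AND 1 = 1
g4 = g3 OR d = 1 OR 0 = 1
g5 = g4 AND g3 = 1 AND 1 = 1
g6 = f AND g5 = 1 AND 1 = 1
g7 = e AND g6 = 1 AND 1 = 1
g8 = g6 OR g7 = 1 OR 1 = 1
g9 = NOT g8 = NOT 1 = 0
g10 = c OR g5 = 1 OR 1 = 1
So g9 = 0 and g10 = 1.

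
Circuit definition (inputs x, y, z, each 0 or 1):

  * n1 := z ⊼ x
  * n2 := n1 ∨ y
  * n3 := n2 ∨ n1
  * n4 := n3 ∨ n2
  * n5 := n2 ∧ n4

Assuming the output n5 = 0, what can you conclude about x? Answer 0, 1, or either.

n5 = n2 ∧ n4 must be 0, so at least one of n2, n4 is 0.
Every assignment with n5 = 0 has x = 1; there are 1 such assignment(s).
  x=1, y=0, z=1

1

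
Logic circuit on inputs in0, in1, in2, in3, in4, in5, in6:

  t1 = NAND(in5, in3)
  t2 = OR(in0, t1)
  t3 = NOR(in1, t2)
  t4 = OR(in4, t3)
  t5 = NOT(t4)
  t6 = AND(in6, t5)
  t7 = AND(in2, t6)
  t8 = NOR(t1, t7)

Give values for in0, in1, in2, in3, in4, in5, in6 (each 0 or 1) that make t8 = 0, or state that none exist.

t8 = NOR(t1, t7) must be 0, so at least one of t1, t7 is 1.
Check with in0=0, in1=1, in2=0, in3=0, in4=1, in5=0, in6=0:
t1 = NAND(in5, in3) = NAND(0, 0) = 1
t2 = OR(in0, t1) = OR(0, 1) = 1
t3 = NOR(in1, t2) = NOR(1, 1) = 0
t4 = OR(in4, t3) = OR(1, 0) = 1
t5 = NOT(t4) = NOT 1 = 0
t6 = AND(in6, t5) = AND(0, 0) = 0
t7 = AND(in2, t6) = AND(0, 0) = 0
t8 = NOR(t1, t7) = NOR(1, 0) = 0
So t8 = 0 as required.

in0=0, in1=1, in2=0, in3=0, in4=1, in5=0, in6=0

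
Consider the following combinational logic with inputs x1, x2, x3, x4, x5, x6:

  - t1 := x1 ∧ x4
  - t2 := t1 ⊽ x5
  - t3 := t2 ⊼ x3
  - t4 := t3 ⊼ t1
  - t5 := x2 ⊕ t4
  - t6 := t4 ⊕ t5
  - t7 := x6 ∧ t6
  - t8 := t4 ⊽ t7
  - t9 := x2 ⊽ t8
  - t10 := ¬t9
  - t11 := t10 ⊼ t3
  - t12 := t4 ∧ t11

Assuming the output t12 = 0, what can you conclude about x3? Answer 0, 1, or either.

either

Both values of x3 occur among assignments with t12 = 0:
  x3=0: x1=0, x2=1, x3=0, x4=0, x5=0, x6=0
  x3=1: x1=0, x2=1, x3=1, x4=0, x5=1, x6=0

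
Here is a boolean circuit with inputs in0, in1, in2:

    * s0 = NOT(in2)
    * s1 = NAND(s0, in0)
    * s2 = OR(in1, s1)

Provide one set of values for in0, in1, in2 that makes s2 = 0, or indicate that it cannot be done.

s2 = OR(in1, s1) must be 0, so both in1 = 0 and s1 = 0.
Check with in0=1 in1=0 in2=0:
s0 = NOT(in2) = NOT 0 = 1
s1 = NAND(s0, in0) = NAND(1, 1) = 0
s2 = OR(in1, s1) = OR(0, 0) = 0
So s2 = 0 as required.

in0=1 in1=0 in2=0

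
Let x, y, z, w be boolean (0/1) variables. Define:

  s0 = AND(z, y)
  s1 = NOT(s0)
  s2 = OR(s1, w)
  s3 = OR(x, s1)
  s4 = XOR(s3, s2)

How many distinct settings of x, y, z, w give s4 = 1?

s4 = XOR(s3, s2) must be 1, so s3 and s2 differ.
Satisfying assignments:
  x=0, y=1, z=1, w=1
  x=1, y=1, z=1, w=0

2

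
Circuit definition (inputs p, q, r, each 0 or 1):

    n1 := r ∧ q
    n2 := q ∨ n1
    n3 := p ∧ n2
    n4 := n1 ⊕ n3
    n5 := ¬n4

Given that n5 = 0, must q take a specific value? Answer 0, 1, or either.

n5 = ¬n4 must be 0, so n4 = 1.
n4 = n1 ⊕ n3 must be 1, so n1 and n3 differ.
Every assignment with n5 = 0 has q = 1; there are 2 such assignment(s).
  p=0, q=1, r=1
  p=1, q=1, r=0

1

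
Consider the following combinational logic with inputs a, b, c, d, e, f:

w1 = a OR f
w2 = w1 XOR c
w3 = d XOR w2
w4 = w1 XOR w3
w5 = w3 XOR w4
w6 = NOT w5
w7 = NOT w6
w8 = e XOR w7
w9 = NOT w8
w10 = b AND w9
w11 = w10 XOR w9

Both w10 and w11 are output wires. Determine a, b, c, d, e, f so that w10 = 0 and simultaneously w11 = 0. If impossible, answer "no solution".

Check with a=1, b=0, c=0, d=0, e=0, f=0:
w1 = a OR f = 1 OR 0 = 1
w2 = w1 XOR c = 1 XOR 0 = 1
w3 = d XOR w2 = 0 XOR 1 = 1
w4 = w1 XOR w3 = 1 XOR 1 = 0
w5 = w3 XOR w4 = 1 XOR 0 = 1
w6 = NOT w5 = NOT 1 = 0
w7 = NOT w6 = NOT 0 = 1
w8 = e XOR w7 = 0 XOR 1 = 1
w9 = NOT w8 = NOT 1 = 0
w10 = b AND w9 = 0 AND 0 = 0
w11 = w10 XOR w9 = 0 XOR 0 = 0
So w10 = 0 and w11 = 0.

a=1, b=0, c=0, d=0, e=0, f=0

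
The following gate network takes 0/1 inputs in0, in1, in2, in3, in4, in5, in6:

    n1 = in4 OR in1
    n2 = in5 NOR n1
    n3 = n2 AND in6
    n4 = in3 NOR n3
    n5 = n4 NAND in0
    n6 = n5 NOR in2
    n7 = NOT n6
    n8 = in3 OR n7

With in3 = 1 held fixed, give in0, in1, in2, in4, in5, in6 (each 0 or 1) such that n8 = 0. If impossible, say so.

With in3 = 1 fixed, none of the 64 settings of in0, in1, in2, in4, in5, in6 give n8 = 0.
For example, with in0=0, in1=1, in2=0, in4=1, in5=0, in6=0:
n1 = in4 OR in1 = 1 OR 1 = 1
n2 = in5 NOR n1 = 0 NOR 1 = 0
n3 = n2 AND in6 = 0 AND 0 = 0
n4 = in3 NOR n3 = 1 NOR 0 = 0
n5 = n4 NAND in0 = 0 NAND 0 = 1
n6 = n5 NOR in2 = 1 NOR 0 = 0
n7 = NOT n6 = NOT 0 = 1
n8 = in3 OR n7 = 1 OR 1 = 1
giving n8 = 1 ≠ 0.

no solution exists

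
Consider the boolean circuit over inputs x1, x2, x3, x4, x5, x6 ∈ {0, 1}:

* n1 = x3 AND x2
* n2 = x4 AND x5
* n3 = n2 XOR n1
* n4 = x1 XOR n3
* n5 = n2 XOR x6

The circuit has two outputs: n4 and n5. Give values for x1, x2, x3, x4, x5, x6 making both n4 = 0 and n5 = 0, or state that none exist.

x1=0, x2=0, x3=1, x4=0, x5=0, x6=0

Check with x1=0, x2=0, x3=1, x4=0, x5=0, x6=0:
n1 = x3 AND x2 = 1 AND 0 = 0
n2 = x4 AND x5 = 0 AND 0 = 0
n3 = n2 XOR n1 = 0 XOR 0 = 0
n4 = x1 XOR n3 = 0 XOR 0 = 0
n5 = n2 XOR x6 = 0 XOR 0 = 0
So n4 = 0 and n5 = 0.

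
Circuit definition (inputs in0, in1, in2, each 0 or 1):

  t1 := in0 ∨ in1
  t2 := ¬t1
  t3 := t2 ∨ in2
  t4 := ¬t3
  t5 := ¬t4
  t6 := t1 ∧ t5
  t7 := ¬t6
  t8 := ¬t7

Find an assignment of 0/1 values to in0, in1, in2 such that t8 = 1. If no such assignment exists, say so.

t8 = ¬t7 must be 1, so t7 = 0.
t7 = ¬t6 must be 0, so t6 = 1.
Check with in0=1 in1=0 in2=1:
t1 = in0 ∨ in1 = 1 ∨ 0 = 1
t2 = ¬t1 = ¬1 = 0
t3 = t2 ∨ in2 = 0 ∨ 1 = 1
t4 = ¬t3 = ¬1 = 0
t5 = ¬t4 = ¬0 = 1
t6 = t1 ∧ t5 = 1 ∧ 1 = 1
t7 = ¬t6 = ¬1 = 0
t8 = ¬t7 = ¬0 = 1
So t8 = 1 as required.

in0=1 in1=0 in2=1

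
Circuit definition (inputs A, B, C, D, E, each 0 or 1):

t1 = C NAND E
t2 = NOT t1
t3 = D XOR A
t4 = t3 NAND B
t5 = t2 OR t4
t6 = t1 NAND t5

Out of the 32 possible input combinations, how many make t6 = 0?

t6 = t1 NAND t5 must be 0, so both t1 = 1 and t5 = 1.
t1 = C NAND E must be 1, so at least one of C, E is 0.
Enumerating the 32 input combinations, 18 give t6 = 0 and 14 give t6 = 1.

18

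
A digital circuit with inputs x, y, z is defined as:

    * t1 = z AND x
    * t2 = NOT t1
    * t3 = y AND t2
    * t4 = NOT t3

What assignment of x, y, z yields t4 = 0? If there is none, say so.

t4 = NOT t3 must be 0, so t3 = 1.
t3 = y AND t2 must be 1, so both y = 1 and t2 = 1.
t2 = NOT t1 must be 1, so t1 = 0.
Check with x=1, y=1, z=0:
t1 = z AND x = 0 AND 1 = 0
t2 = NOT t1 = NOT 0 = 1
t3 = y AND t2 = 1 AND 1 = 1
t4 = NOT t3 = NOT 1 = 0
So t4 = 0 as required.

x=1, y=1, z=0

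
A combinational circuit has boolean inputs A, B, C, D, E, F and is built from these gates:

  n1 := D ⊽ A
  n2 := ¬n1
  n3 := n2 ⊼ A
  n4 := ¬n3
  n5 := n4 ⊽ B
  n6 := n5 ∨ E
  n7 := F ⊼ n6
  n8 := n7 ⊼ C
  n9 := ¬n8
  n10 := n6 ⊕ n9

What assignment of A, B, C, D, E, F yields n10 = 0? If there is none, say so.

A=0 B=1 C=0 D=1 E=0 F=1

n10 = n6 ⊕ n9 must be 0, so n6 and n9 are equal.
Check with A=0 B=1 C=0 D=1 E=0 F=1:
n1 = D ⊽ A = 1 ⊽ 0 = 0
n2 = ¬n1 = ¬0 = 1
n3 = n2 ⊼ A = 1 ⊼ 0 = 1
n4 = ¬n3 = ¬1 = 0
n5 = n4 ⊽ B = 0 ⊽ 1 = 0
n6 = n5 ∨ E = 0 ∨ 0 = 0
n7 = F ⊼ n6 = 1 ⊼ 0 = 1
n8 = n7 ⊼ C = 1 ⊼ 0 = 1
n9 = ¬n8 = ¬1 = 0
n10 = n6 ⊕ n9 = 0 ⊕ 0 = 0
So n10 = 0 as required.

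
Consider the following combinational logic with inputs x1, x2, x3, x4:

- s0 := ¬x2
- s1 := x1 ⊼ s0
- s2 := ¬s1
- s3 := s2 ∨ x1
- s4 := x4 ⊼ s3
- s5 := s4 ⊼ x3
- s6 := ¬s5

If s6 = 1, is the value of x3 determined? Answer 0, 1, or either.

1

s6 = ¬s5 must be 1, so s5 = 0.
Every assignment with s6 = 1 has x3 = 1; there are 6 such assignment(s).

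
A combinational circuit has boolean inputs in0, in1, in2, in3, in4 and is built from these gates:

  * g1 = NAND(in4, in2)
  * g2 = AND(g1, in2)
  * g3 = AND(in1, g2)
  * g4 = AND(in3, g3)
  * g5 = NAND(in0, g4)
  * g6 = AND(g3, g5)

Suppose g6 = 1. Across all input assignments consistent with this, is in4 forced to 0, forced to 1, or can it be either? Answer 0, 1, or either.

g6 = AND(g3, g5) must be 1, so both g3 = 1 and g5 = 1.
Every assignment with g6 = 1 has in4 = 0; there are 3 such assignment(s).
  in0=0, in1=1, in2=1, in3=0, in4=0
  in0=0, in1=1, in2=1, in3=1, in4=0
  in0=1, in1=1, in2=1, in3=0, in4=0

0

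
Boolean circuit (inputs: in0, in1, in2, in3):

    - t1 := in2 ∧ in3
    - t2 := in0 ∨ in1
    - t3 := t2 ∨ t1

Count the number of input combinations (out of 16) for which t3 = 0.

t3 = t2 ∨ t1 must be 0, so both t2 = 0 and t1 = 0.
t2 = in0 ∨ in1 must be 0, so both in0 = 0 and in1 = 0.
Satisfying assignments:
  in0=0, in1=0, in2=0, in3=0
  in0=0, in1=0, in2=0, in3=1
  in0=0, in1=0, in2=1, in3=0

3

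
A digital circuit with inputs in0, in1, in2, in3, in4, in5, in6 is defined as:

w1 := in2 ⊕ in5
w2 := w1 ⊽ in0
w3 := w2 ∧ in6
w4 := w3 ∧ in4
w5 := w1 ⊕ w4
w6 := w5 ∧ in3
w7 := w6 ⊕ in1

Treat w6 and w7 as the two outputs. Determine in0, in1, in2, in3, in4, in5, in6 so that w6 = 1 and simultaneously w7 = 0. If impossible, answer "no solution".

in0=1, in1=1, in2=0, in3=1, in4=1, in5=1, in6=0

Check with in0=1, in1=1, in2=0, in3=1, in4=1, in5=1, in6=0:
w1 = in2 ⊕ in5 = 0 ⊕ 1 = 1
w2 = w1 ⊽ in0 = 1 ⊽ 1 = 0
w3 = w2 ∧ in6 = 0 ∧ 0 = 0
w4 = w3 ∧ in4 = 0 ∧ 1 = 0
w5 = w1 ⊕ w4 = 1 ⊕ 0 = 1
w6 = w5 ∧ in3 = 1 ∧ 1 = 1
w7 = w6 ⊕ in1 = 1 ⊕ 1 = 0
So w6 = 1 and w7 = 0.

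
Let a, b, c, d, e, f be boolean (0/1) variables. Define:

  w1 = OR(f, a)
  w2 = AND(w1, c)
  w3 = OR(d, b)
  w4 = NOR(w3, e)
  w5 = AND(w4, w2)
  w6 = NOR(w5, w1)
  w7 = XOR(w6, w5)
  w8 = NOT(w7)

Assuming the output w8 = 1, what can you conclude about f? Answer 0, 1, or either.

Both values of f occur among assignments with w8 = 1:
  f=0: a=1, b=0, c=0, d=0, e=0, f=0
  f=1: a=0, b=0, c=0, d=0, e=0, f=1

either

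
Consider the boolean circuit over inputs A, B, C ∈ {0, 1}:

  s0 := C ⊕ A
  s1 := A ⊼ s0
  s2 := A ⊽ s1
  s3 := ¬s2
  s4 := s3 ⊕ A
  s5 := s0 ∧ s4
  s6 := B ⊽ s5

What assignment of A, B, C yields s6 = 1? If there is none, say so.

s6 = B ⊽ s5 must be 1, so both B = 0 and s5 = 0.
s5 = s0 ∧ s4 must be 0, so at least one of s0, s4 is 0.
Check with A=1, B=0, C=1:
s0 = C ⊕ A = 1 ⊕ 1 = 0
s1 = A ⊼ s0 = 1 ⊼ 0 = 1
s2 = A ⊽ s1 = 1 ⊽ 1 = 0
s3 = ¬s2 = ¬0 = 1
s4 = s3 ⊕ A = 1 ⊕ 1 = 0
s5 = s0 ∧ s4 = 0 ∧ 0 = 0
s6 = B ⊽ s5 = 0 ⊽ 0 = 1
So s6 = 1 as required.

A=1, B=0, C=1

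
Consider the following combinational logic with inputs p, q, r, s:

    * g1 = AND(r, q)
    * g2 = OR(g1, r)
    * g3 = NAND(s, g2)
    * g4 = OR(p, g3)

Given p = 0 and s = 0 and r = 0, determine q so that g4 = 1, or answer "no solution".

g4 = OR(p, g3) must be 1, so at least one of p, g3 is 1.
Check with p = 0 and s = 0 and r = 0 and q=1:
g1 = AND(r, q) = AND(0, 1) = 0
g2 = OR(g1, r) = OR(0, 0) = 0
g3 = NAND(s, g2) = NAND(0, 0) = 1
g4 = OR(p, g3) = OR(0, 1) = 1
So g4 = 1.

q=1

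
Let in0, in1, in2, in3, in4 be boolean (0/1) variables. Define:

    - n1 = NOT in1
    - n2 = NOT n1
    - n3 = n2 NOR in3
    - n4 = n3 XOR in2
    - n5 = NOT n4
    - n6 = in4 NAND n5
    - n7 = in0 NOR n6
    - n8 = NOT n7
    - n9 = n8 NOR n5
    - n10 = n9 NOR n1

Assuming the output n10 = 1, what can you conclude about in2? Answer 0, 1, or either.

either

Both values of in2 occur among assignments with n10 = 1:
  in2=0: in0=0, in1=1, in2=0, in3=0, in4=0
  in2=1: in0=0, in1=1, in2=1, in3=0, in4=0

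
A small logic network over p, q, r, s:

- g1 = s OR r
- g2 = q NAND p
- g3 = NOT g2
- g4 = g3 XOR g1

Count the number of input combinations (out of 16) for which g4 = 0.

g4 = g3 XOR g1 must be 0, so g3 and g1 are equal.
Satisfying assignments:
  p=0, q=0, r=0, s=0
  p=0, q=1, r=0, s=0
  p=1, q=0, r=0, s=0
  p=1, q=1, r=0, s=1
  p=1, q=1, r=1, s=0
  p=1, q=1, r=1, s=1

6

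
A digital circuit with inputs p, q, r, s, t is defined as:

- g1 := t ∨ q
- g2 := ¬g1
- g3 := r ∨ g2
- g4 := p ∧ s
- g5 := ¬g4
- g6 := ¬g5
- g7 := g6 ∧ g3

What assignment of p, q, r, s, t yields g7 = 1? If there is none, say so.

Check with p=1, q=1, r=1, s=1, t=0:
g1 = t ∨ q = 0 ∨ 1 = 1
g2 = ¬g1 = ¬1 = 0
g3 = r ∨ g2 = 1 ∨ 0 = 1
g4 = p ∧ s = 1 ∧ 1 = 1
g5 = ¬g4 = ¬1 = 0
g6 = ¬g5 = ¬0 = 1
g7 = g6 ∧ g3 = 1 ∧ 1 = 1
So g7 = 1 as required.

p=1, q=1, r=1, s=1, t=0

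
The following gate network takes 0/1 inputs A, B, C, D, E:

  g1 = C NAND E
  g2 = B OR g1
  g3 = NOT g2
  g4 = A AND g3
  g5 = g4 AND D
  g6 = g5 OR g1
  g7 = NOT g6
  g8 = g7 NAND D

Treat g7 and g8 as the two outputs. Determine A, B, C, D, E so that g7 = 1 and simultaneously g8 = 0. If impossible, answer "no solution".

Check with A=0 B=1 C=1 D=1 E=1:
g1 = C NAND E = 1 NAND 1 = 0
g2 = B OR g1 = 1 OR 0 = 1
g3 = NOT g2 = NOT 1 = 0
g4 = A AND g3 = 0 AND 0 = 0
g5 = g4 AND D = 0 AND 1 = 0
g6 = g5 OR g1 = 0 OR 0 = 0
g7 = NOT g6 = NOT 0 = 1
g8 = g7 NAND D = 1 NAND 1 = 0
So g7 = 1 and g8 = 0.

A=0 B=1 C=1 D=1 E=1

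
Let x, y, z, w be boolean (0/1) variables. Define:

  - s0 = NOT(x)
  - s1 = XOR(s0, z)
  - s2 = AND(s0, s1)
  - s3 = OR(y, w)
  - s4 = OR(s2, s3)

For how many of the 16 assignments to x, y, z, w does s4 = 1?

s4 = OR(s2, s3) must be 1, so at least one of s2, s3 is 1.
Enumerating the 16 input combinations, 13 give s4 = 1 and 3 give s4 = 0.

13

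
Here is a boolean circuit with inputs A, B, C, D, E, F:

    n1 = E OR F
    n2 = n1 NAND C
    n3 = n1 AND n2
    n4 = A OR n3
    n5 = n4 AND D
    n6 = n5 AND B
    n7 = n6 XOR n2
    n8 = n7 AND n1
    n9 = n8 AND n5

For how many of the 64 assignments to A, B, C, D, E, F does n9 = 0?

55

n9 = n8 AND n5 must be 0, so at least one of n8, n5 is 0.
Enumerating the 64 input combinations, 55 give n9 = 0 and 9 give n9 = 1.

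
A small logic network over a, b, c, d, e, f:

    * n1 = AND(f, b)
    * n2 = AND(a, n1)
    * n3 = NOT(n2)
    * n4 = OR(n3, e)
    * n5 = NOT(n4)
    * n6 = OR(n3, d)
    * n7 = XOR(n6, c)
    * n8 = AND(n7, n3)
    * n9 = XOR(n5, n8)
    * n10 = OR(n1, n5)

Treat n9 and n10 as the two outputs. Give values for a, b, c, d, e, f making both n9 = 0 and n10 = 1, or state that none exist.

a=0, b=1, c=1, d=1, e=0, f=1

Check with a=0, b=1, c=1, d=1, e=0, f=1:
n1 = AND(f, b) = AND(1, 1) = 1
n2 = AND(a, n1) = AND(0, 1) = 0
n3 = NOT(n2) = NOT 0 = 1
n4 = OR(n3, e) = OR(1, 0) = 1
n5 = NOT(n4) = NOT 1 = 0
n6 = OR(n3, d) = OR(1, 1) = 1
n7 = XOR(n6, c) = XOR(1, 1) = 0
n8 = AND(n7, n3) = AND(0, 1) = 0
n9 = XOR(n5, n8) = XOR(0, 0) = 0
n10 = OR(n1, n5) = OR(1, 0) = 1
So n9 = 0 and n10 = 1.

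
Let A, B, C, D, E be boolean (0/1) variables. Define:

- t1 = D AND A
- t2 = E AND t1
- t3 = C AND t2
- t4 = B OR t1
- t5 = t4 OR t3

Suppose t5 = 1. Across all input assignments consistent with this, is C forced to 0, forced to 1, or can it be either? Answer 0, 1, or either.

Both values of C occur among assignments with t5 = 1:
  C=0: A=0, B=1, C=0, D=0, E=0
  C=1: A=0, B=1, C=1, D=0, E=0

either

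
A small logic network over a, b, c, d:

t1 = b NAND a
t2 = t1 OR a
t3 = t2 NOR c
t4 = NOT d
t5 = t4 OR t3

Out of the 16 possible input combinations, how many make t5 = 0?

t5 = t4 OR t3 must be 0, so both t4 = 0 and t3 = 0.
t4 = NOT d must be 0, so d = 1.
t3 = t2 NOR c must be 0, so at least one of t2, c is 1.
Enumerating the 16 input combinations, 8 give t5 = 0 and 8 give t5 = 1.

8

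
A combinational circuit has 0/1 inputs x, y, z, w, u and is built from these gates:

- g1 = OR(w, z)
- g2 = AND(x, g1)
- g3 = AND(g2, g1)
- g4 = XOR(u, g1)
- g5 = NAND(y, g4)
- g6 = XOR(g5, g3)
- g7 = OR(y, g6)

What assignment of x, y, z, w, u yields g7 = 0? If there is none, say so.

x=1 y=0 z=1 w=1 u=0

g7 = OR(y, g6) must be 0, so both y = 0 and g6 = 0.
Check with x=1 y=0 z=1 w=1 u=0:
g1 = OR(w, z) = OR(1, 1) = 1
g2 = AND(x, g1) = AND(1, 1) = 1
g3 = AND(g2, g1) = AND(1, 1) = 1
g4 = XOR(u, g1) = XOR(0, 1) = 1
g5 = NAND(y, g4) = NAND(0, 1) = 1
g6 = XOR(g5, g3) = XOR(1, 1) = 0
g7 = OR(y, g6) = OR(0, 0) = 0
So g7 = 0 as required.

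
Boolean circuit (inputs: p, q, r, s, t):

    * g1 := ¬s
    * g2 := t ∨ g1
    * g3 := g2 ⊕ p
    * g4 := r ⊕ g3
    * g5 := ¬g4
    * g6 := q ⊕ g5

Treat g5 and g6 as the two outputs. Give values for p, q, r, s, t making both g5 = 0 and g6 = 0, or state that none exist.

p=0, q=0, r=0, s=0, t=1

Check with p=0, q=0, r=0, s=0, t=1:
g1 = ¬s = ¬0 = 1
g2 = t ∨ g1 = 1 ∨ 1 = 1
g3 = g2 ⊕ p = 1 ⊕ 0 = 1
g4 = r ⊕ g3 = 0 ⊕ 1 = 1
g5 = ¬g4 = ¬1 = 0
g6 = q ⊕ g5 = 0 ⊕ 0 = 0
So g5 = 0 and g6 = 0.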